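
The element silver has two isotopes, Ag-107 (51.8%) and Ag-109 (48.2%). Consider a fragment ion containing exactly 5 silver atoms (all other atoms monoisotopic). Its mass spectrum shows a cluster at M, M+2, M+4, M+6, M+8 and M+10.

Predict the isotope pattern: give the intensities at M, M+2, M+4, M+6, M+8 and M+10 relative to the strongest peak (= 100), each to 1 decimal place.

11.5 : 53.7 : 100.0 : 93.1 : 43.3 : 8.1

Each Ag atom is independently Ag-107 (p = 0.518) or Ag-109 (q = 0.482); the cluster is the binomial expansion (p + q)^5.
P(M) = 0.518^5 = 0.037295
P(M+2) = 5 × 0.518^4 × 0.482^1 = 0.173515
P(M+4) = 10 × 0.518^3 × 0.482^2 = 0.322911
P(M+6) = 10 × 0.518^2 × 0.482^3 = 0.300470
P(M+8) = 5 × 0.518^1 × 0.482^4 = 0.139794
P(M+10) = 0.482^5 = 0.026016
The M+4 peak is largest (0.322911); scaling to 100 gives 11.5 : 53.7 : 100.0 : 93.1 : 43.3 : 8.1.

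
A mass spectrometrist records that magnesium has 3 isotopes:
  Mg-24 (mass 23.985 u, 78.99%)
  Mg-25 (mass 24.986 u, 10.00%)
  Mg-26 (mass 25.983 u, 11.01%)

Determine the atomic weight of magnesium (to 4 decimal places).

Average mass = Σ (abundance × isotope mass) = 0.7899 × 23.985 + 0.1000 × 24.986 + 0.1101 × 25.983
= 18.94575 + 2.49860 + 2.86073 = 24.30508 u

24.3051 u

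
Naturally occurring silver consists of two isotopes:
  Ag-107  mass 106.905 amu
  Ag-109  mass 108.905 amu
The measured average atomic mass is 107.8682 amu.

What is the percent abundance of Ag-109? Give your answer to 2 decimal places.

48.16%

Let x be the fractional abundance of Ag-107; then Ag-109 has abundance 1 − x.
106.905·x + 108.905·(1 − x) = 107.8682
(106.905 − 108.905)·x = 107.8682 − 108.905
x = -1.0368 / -2.000 = 0.51840 → 51.84% Ag-107, 48.16% Ag-109.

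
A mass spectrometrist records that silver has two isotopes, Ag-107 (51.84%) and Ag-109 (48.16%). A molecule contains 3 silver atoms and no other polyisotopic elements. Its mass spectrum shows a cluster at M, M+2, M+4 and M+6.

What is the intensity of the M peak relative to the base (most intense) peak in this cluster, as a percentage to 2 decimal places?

35.88%

Term probabilities: M 0.1393, M+2 0.3883, M+4 0.3607, M+6 0.1117. Base peak = M+2.
P(M+2) = C(3,1) × 0.5184^2 × 0.4816^1 = 3 × 0.26873856 × 0.4816 = 0.388273 (base)
P(M) = C(3,0) × 0.5184^3 × 0.4816^0 = 1 × 0.13931407 × 1.0000 = 0.139314
Relative intensity = 0.139314 / 0.388273 × 100 = 35.88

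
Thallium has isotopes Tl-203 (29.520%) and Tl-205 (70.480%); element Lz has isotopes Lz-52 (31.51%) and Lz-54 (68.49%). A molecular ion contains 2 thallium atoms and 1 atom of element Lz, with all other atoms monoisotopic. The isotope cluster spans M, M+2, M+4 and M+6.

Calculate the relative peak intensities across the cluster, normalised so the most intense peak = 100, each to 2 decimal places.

6.22 : 43.21 : 100.00 : 77.06

Thallium pattern (n=2): 0.08714304 : 0.41611392 : 0.49674304
Element Lz pattern (n=1): 0.3151 : 0.6849
Convolve the two distributions (both contribute in 2-u steps):
  M: 0.08714304×0.3151 = 0.027459
  M+2: 0.08714304×0.6849 + 0.41611392×0.3151 = 0.190802
  M+4: 0.41611392×0.6849 + 0.49674304×0.3151 = 0.441520
  M+6: 0.49674304×0.6849 = 0.340219
Scale to base peak (0.441520) = 100: 6.22 : 43.21 : 100.00 : 77.06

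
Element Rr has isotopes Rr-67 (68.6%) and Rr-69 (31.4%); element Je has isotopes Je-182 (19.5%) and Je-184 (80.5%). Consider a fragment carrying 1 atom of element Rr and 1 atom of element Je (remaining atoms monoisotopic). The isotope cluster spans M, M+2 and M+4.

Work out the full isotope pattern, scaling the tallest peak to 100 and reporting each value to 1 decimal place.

Element Rr pattern (n=1): 0.6860 : 0.3140
Element Je pattern (n=1): 0.1950 : 0.8050
Convolve the two distributions (both contribute in 2-u steps):
  M: 0.6860×0.1950 = 0.133770
  M+2: 0.6860×0.8050 + 0.3140×0.1950 = 0.613460
  M+4: 0.3140×0.8050 = 0.252770
Scale to base peak (0.613460) = 100: 21.8 : 100.0 : 41.2

21.8 : 100.0 : 41.2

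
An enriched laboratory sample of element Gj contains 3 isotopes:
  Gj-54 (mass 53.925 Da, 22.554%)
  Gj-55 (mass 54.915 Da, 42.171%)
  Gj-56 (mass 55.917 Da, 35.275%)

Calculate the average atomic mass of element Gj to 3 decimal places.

55.045 Da

Weight each isotope mass by its fractional abundance: 0.22554 × 53.925 + 0.42171 × 54.915 + 0.35275 × 55.917
= 12.1622 + 23.1582 + 19.7247 = 55.0451 Da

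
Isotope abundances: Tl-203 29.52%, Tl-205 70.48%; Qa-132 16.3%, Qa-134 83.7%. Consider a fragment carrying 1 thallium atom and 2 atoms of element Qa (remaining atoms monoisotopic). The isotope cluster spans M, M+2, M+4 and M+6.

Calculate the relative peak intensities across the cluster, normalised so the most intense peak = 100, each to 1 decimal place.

1.6 : 20.1 : 80.8 : 100.0

Thallium pattern (n=1): 0.2952 : 0.7048
Element Qa pattern (n=2): 0.026569 : 0.272862 : 0.700569
Convolve the two distributions (both contribute in 2-u steps):
  M: 0.2952×0.026569 = 0.007843
  M+2: 0.2952×0.272862 + 0.7048×0.026569 = 0.099275
  M+4: 0.2952×0.700569 + 0.7048×0.272862 = 0.399121
  M+6: 0.7048×0.700569 = 0.493761
Scale to base peak (0.493761) = 100: 1.6 : 20.1 : 80.8 : 100.0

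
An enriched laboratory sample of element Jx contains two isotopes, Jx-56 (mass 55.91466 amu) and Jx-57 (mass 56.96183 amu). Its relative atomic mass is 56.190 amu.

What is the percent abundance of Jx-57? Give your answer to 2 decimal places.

26.29%

Let x be the fractional abundance of Jx-56; then Jx-57 has abundance 1 − x.
55.91466·x + 56.96183·(1 − x) = 56.190
(55.91466 − 56.96183)·x = 56.190 − 56.96183
x = -0.77183 / -1.04717 = 0.73706 → 73.71% Jx-56, 26.29% Jx-57.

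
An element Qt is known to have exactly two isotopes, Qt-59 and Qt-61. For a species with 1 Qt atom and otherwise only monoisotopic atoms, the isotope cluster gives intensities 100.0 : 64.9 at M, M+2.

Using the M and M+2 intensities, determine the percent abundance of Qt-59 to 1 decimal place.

Write p for the Qt-59 fraction. I(M+2)/I(M) = [C(1,1)·p^0·(1−p)] / p^1 = 1·(1−p)/p = 64.9/100.0 = 0.6490
(1−p)/p = 0.6490/1 = 0.6490  ⇒  p = 1/(1 + 0.6490) = 0.6064
Qt-59: 60.6%, Qt-61: 39.4%.

60.6%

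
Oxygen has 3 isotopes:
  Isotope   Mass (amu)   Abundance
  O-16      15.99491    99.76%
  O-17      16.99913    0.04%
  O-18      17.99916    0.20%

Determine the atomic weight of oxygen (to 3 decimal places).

15.999 amu

The abundance-weighted mean is 0.9976 × 15.99491 + 0.0004 × 16.99913 + 0.0020 × 17.99916
= 15.956522 + 0.006800 + 0.035998 = 15.999320 amu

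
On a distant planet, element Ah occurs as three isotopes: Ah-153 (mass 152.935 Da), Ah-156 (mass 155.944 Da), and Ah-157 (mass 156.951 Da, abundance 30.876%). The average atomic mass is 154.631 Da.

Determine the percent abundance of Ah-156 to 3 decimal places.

15.155%

The remaining 69.124% is split between Ah-153 (fraction x) and Ah-156 (fraction 0.69124 − x).
Substituting: 152.935x + 155.944(0.69124 − x) = 106.17080924
(152.935 − 155.944)x = -1.62392132  ⇒  x = 0.53969, y = 0.15155
Ah-153: 53.969%, Ah-156: 15.155%.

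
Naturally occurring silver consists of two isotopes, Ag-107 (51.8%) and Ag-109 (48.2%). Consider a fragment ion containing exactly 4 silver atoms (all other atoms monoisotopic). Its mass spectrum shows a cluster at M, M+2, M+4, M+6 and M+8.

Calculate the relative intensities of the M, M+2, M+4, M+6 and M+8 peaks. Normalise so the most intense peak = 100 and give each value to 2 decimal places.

The 4 Ag atoms are independent, so intensities follow the terms of (0.518 + 0.482)^4.
P(M) = 0.518^4 = 0.071998
P(M+2) = 4 × 0.518^3 × 0.482^1 = 0.267976
P(M+4) = 6 × 0.518^2 × 0.482^2 = 0.374029
P(M+6) = 4 × 0.518^1 × 0.482^3 = 0.232023
P(M+8) = 0.482^4 = 0.053974
The M+4 peak is largest (0.374029); scaling to 100 gives 19.25 : 71.65 : 100.00 : 62.03 : 14.43.

19.25 : 71.65 : 100.00 : 62.03 : 14.43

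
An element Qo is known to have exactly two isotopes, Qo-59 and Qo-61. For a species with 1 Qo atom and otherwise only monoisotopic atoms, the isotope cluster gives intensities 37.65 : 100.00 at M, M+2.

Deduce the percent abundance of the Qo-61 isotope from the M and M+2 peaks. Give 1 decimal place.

72.6%

If p is the fraction of Qo that is Qo-59, then I(M+2)/I(M) = [C(1,1)·p^0·(1−p)] / p^1 = 1·(1−p)/p = 100.00/37.65 = 2.6560
(1−p)/p = 2.6560/1 = 2.6560  ⇒  p = 1/(1 + 2.6560) = 0.2735
Qo-59: 27.4%, Qo-61: 72.6%.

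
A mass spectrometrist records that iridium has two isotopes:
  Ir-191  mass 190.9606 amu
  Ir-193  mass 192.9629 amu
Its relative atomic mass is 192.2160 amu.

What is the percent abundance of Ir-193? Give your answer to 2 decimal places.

62.70%

Writing the weighted mean with unknown fraction x of Ir-191:
190.9606·x + 192.9629·(1 − x) = 192.2160
(190.9606 − 192.9629)·x = 192.2160 − 192.9629
x = -0.7469 / -2.0023 = 0.37302 → 37.30% Ir-191, 62.70% Ir-193.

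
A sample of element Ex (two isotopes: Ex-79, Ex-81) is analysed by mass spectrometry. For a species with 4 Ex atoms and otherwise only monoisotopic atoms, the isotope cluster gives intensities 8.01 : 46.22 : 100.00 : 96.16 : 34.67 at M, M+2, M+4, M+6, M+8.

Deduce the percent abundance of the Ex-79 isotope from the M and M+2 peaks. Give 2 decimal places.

40.94%

Write p for the Ex-79 fraction. I(M+2)/I(M) = [C(4,1)·p^3·(1−p)] / p^4 = 4·(1−p)/p = 46.22/8.01 = 5.7703
(1−p)/p = 5.7703/4 = 1.4426  ⇒  p = 1/(1 + 1.4426) = 0.4094
Ex-79: 40.94%, Ex-81: 59.06%.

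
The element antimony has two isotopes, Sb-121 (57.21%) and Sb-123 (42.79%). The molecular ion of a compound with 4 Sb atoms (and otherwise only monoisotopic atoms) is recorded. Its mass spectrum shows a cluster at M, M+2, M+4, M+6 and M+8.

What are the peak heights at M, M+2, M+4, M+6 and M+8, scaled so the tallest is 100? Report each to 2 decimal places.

Expanding (0.5721 + 0.4279)^4:
P(M) = 0.5721^4 = 0.107124
P(M+2) = 4 × 0.5721^3 × 0.4279^1 = 0.320493
P(M+4) = 6 × 0.5721^2 × 0.4279^2 = 0.359567
P(M+6) = 4 × 0.5721^1 × 0.4279^3 = 0.179291
P(M+8) = 0.4279^4 = 0.033525
The M+4 peak is largest (0.359567); scaling to 100 gives 29.79 : 89.13 : 100.00 : 49.86 : 9.32.

29.79 : 89.13 : 100.00 : 49.86 : 9.32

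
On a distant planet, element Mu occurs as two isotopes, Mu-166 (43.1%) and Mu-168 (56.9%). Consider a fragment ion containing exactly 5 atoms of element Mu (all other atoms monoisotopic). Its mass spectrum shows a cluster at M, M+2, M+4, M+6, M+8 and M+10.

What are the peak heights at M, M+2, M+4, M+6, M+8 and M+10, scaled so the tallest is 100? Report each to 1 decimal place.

Expanding (0.431 + 0.569)^5:
P(M) = 0.431^5 = 0.014873
P(M+2) = 5 × 0.431^4 × 0.569^1 = 0.098173
P(M+4) = 10 × 0.431^3 × 0.569^2 = 0.259213
P(M+6) = 10 × 0.431^2 × 0.569^3 = 0.342209
P(M+8) = 5 × 0.431^1 × 0.569^4 = 0.225890
P(M+10) = 0.569^5 = 0.059643
The M+6 peak is largest (0.342209); scaling to 100 gives 4.3 : 28.7 : 75.7 : 100.0 : 66.0 : 17.4.

4.3 : 28.7 : 75.7 : 100.0 : 66.0 : 17.4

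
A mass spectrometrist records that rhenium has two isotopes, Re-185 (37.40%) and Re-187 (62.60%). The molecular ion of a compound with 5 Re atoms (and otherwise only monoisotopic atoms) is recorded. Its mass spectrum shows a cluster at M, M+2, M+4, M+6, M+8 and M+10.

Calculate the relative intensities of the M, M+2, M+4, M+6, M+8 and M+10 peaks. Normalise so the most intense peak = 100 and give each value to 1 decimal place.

The 5 Re atoms are independent, so intensities follow the terms of (0.3740 + 0.6260)^5.
P(M) = 0.3740^5 = 0.007317
P(M+2) = 5 × 0.3740^4 × 0.6260^1 = 0.061239
P(M+4) = 10 × 0.3740^3 × 0.6260^2 = 0.205005
P(M+6) = 10 × 0.3740^2 × 0.6260^3 = 0.343136
P(M+8) = 5 × 0.3740^1 × 0.6260^4 = 0.287170
P(M+10) = 0.6260^5 = 0.096133
The M+6 peak is largest (0.343136); scaling to 100 gives 2.1 : 17.8 : 59.7 : 100.0 : 83.7 : 28.0.

2.1 : 17.8 : 59.7 : 100.0 : 83.7 : 28.0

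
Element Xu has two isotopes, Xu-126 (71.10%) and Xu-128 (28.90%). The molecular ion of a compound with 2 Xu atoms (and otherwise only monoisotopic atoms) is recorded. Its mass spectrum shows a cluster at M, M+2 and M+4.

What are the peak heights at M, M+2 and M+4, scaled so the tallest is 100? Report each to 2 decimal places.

100.00 : 81.29 : 16.52

Each Xu atom is independently Xu-126 (p = 0.7110) or Xu-128 (q = 0.2890); the cluster is the binomial expansion (p + q)^2.
P(M) = 0.7110^2 = 0.505521
P(M+2) = 2 × 0.7110^1 × 0.2890^1 = 0.410958
P(M+4) = 0.2890^2 = 0.083521
The M peak is largest (0.505521); scaling to 100 gives 100.00 : 81.29 : 16.52.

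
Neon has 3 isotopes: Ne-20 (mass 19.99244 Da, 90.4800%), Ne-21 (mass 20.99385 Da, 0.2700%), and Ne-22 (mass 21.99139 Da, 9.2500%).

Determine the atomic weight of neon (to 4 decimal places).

Ar = Σ fᵢ·mᵢ = 0.904800 × 19.99244 + 0.002700 × 20.99385 + 0.092500 × 21.99139
= 18.089160 + 0.056683 + 2.034204 = 20.180047 Da

20.1800 Da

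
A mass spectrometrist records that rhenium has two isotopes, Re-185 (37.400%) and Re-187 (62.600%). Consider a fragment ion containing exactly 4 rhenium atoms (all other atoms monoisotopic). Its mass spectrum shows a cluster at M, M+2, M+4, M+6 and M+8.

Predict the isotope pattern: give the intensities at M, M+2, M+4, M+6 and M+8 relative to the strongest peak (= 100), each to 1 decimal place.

5.3 : 35.7 : 89.6 : 100.0 : 41.8

Expanding (0.37400 + 0.62600)^4:
P(M) = 0.37400^4 = 0.019565
P(M+2) = 4 × 0.37400^3 × 0.62600^1 = 0.130993
P(M+4) = 6 × 0.37400^2 × 0.62600^2 = 0.328884
P(M+6) = 4 × 0.37400^1 × 0.62600^3 = 0.366990
P(M+8) = 0.62600^4 = 0.153567
The M+6 peak is largest (0.366990); scaling to 100 gives 5.3 : 35.7 : 89.6 : 100.0 : 41.8.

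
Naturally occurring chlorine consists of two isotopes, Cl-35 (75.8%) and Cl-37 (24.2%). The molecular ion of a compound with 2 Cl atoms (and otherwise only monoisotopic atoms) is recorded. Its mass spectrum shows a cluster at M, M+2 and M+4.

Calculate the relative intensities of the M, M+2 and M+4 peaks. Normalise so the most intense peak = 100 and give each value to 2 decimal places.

Expanding (0.758 + 0.242)^2:
P(M) = 0.758^2 = 0.574564
P(M+2) = 2 × 0.758^1 × 0.242^1 = 0.366872
P(M+4) = 0.242^2 = 0.058564
The M peak is largest (0.574564); scaling to 100 gives 100.00 : 63.85 : 10.19.

100.00 : 63.85 : 10.19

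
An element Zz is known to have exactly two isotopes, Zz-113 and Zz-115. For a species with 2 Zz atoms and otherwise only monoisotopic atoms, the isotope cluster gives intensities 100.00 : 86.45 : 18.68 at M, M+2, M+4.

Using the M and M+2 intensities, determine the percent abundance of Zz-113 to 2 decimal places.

69.82%

If p is the fraction of Zz that is Zz-113, then I(M+2)/I(M) = [C(2,1)·p^1·(1−p)] / p^2 = 2·(1−p)/p = 86.45/100.00 = 0.8645
(1−p)/p = 0.8645/2 = 0.4323  ⇒  p = 1/(1 + 0.4323) = 0.6982
Zz-113: 69.82%, Zz-115: 30.18%.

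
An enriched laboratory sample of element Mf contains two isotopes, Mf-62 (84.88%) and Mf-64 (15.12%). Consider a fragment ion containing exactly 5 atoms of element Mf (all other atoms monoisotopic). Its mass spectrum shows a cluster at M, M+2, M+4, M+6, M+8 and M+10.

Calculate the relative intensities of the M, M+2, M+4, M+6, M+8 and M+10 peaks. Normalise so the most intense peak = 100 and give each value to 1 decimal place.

Expanding (0.8488 + 0.1512)^5:
P(M) = 0.8488^5 = 0.440582
P(M+2) = 5 × 0.8488^4 × 0.1512^1 = 0.392413
P(M+4) = 10 × 0.8488^3 × 0.1512^2 = 0.139804
P(M+6) = 10 × 0.8488^2 × 0.1512^3 = 0.024904
P(M+8) = 5 × 0.8488^1 × 0.1512^4 = 0.002218
P(M+10) = 0.1512^5 = 0.000079
The M peak is largest (0.440582); scaling to 100 gives 100.0 : 89.1 : 31.7 : 5.7 : 0.5 : 0.0.

100.0 : 89.1 : 31.7 : 5.7 : 0.5 : 0.0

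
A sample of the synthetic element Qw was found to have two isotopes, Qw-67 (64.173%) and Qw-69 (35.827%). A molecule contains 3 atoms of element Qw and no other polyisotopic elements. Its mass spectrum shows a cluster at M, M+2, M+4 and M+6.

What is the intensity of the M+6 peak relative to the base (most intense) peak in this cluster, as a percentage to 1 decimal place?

(0.64173 + 0.35827)^3 gives M 0.2643, M+2 0.4426, M+4 0.2471, M+6 0.0460; the largest is M+2.
P(M+2) = C(3,1) × 0.64173^2 × 0.35827^1 = 3 × 0.41181739 × 0.35827 = 0.442625 (base)
P(M+6) = C(3,3) × 0.64173^0 × 0.35827^3 = 1 × 1.0000 × 0.0459866 = 0.045987
Relative intensity = 0.045987 / 0.442625 × 100 = 10.4

10.4%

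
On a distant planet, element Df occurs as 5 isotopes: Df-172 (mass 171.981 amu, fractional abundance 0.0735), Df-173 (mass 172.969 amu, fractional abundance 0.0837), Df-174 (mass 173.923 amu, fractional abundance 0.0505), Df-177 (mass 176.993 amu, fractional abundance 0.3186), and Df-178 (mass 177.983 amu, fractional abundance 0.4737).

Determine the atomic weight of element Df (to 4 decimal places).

Ar = Σ fᵢ·mᵢ = 0.0735 × 171.981 + 0.0837 × 172.969 + 0.0505 × 173.923 + 0.3186 × 176.993 + 0.4737 × 177.983
= 12.64060 + 14.47751 + 8.78311 + 56.38997 + 84.31055 = 176.60174 amu

176.6017 amu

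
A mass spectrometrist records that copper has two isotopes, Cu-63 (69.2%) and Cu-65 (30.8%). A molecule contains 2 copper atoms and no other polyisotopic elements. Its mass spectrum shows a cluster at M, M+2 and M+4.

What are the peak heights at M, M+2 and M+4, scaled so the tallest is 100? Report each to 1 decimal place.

100.0 : 89.0 : 19.8

The 2 Cu atoms are independent, so intensities follow the terms of (0.692 + 0.308)^2.
P(M) = 0.692^2 = 0.478864
P(M+2) = 2 × 0.692^1 × 0.308^1 = 0.426272
P(M+4) = 0.308^2 = 0.094864
The M peak is largest (0.478864); scaling to 100 gives 100.0 : 89.0 : 19.8.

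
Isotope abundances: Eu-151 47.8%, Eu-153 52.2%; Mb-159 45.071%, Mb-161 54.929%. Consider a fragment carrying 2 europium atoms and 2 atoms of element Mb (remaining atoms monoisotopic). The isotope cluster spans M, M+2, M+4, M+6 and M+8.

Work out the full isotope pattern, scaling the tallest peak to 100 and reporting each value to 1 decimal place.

Europium pattern (n=2): 0.228484 : 0.499032 : 0.272484
Element Mb pattern (n=2): 0.2031395 : 0.49514099 : 0.3017195
Convolve the two distributions (both contribute in 2-u steps):
  M: 0.228484×0.2031395 = 0.046414
  M+2: 0.228484×0.49514099 + 0.499032×0.2031395 = 0.214505
  M+4: 0.228484×0.3017195 + 0.499032×0.49514099 + 0.272484×0.2031395 = 0.371382
  M+6: 0.499032×0.3017195 + 0.272484×0.49514099 = 0.285486
  M+8: 0.272484×0.3017195 = 0.082214
Scale to base peak (0.371382) = 100: 12.5 : 57.8 : 100.0 : 76.9 : 22.1

12.5 : 57.8 : 100.0 : 76.9 : 22.1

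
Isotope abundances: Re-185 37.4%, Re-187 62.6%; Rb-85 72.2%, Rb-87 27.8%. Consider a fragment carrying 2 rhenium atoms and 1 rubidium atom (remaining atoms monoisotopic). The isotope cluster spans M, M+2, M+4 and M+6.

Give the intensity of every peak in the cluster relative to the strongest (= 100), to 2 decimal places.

Rhenium pattern (n=2): 0.139876 : 0.468248 : 0.391876
Rubidium pattern (n=1): 0.7220 : 0.2780
Convolve the two distributions (both contribute in 2-u steps):
  M: 0.139876×0.7220 = 0.100990
  M+2: 0.139876×0.2780 + 0.468248×0.7220 = 0.376961
  M+4: 0.468248×0.2780 + 0.391876×0.7220 = 0.413107
  M+6: 0.391876×0.2780 = 0.108942
Scale to base peak (0.413107) = 100: 24.45 : 91.25 : 100.00 : 26.37

24.45 : 91.25 : 100.00 : 26.37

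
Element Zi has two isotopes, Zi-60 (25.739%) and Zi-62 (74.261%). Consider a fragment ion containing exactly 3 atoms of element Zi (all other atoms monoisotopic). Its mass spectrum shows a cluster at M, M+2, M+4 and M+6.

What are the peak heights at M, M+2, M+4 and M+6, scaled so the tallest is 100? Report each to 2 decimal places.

4.00 : 34.66 : 100.00 : 96.17

Each Zi atom is independently Zi-60 (p = 0.25739) or Zi-62 (q = 0.74261); the cluster is the binomial expansion (p + q)^3.
P(M) = 0.25739^3 = 0.017052
P(M+2) = 3 × 0.25739^2 × 0.74261^1 = 0.147593
P(M+4) = 3 × 0.25739^1 × 0.74261^2 = 0.425828
P(M+6) = 0.74261^3 = 0.409527
The M+4 peak is largest (0.425828); scaling to 100 gives 4.00 : 34.66 : 100.00 : 96.17.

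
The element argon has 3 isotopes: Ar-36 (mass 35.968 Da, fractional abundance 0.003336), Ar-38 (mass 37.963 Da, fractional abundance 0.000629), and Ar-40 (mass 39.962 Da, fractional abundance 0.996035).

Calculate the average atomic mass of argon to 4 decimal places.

39.9474 Da

Average mass = Σ (abundance × isotope mass) = 0.003336 × 35.968 + 0.000629 × 37.963 + 0.996035 × 39.962
= 0.11999 + 0.02388 + 39.80355 = 39.94742 Da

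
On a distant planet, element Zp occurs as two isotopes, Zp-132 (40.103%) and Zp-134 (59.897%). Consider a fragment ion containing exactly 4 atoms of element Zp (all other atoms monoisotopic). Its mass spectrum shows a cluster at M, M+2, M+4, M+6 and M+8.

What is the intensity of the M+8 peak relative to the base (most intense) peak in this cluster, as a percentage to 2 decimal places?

Term probabilities: M 0.0259, M+2 0.1545, M+4 0.3462, M+6 0.3447, M+8 0.1287. Base peak = M+4.
P(M+4) = C(4,2) × 0.40103^2 × 0.59897^2 = 6 × 0.16082506 × 0.35876506 = 0.346190 (base)
P(M+8) = C(4,4) × 0.40103^0 × 0.59897^4 = 1 × 1.0000 × 0.12871237 = 0.128712
Relative intensity = 0.128712 / 0.346190 × 100 = 37.18

37.18%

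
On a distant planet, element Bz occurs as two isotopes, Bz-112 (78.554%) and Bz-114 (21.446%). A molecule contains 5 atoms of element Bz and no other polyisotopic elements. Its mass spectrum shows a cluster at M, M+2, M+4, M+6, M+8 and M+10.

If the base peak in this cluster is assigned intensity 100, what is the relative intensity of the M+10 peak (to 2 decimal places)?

(0.78554 + 0.21446)^5 gives M 0.2991, M+2 0.4083, M+4 0.2229, M+6 0.0609, M+8 0.0083, M+10 0.0005; the largest is M+2.
P(M+2) = C(5,1) × 0.78554^4 × 0.21446^1 = 5 × 0.3807792 × 0.21446 = 0.408310 (base)
P(M+10) = C(5,5) × 0.78554^0 × 0.21446^5 = 1 × 1.0000 × 0.00045366 = 0.000454
Relative intensity = 0.000454 / 0.408310 × 100 = 0.11

0.11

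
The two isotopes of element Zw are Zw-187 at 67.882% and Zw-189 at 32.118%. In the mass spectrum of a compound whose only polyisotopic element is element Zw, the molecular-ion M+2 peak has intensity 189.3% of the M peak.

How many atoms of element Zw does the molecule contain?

4

For n independent Zw atoms, I(M+2)/I(M) = n · (abundance Zw-189) / (abundance Zw-187) = n · 0.32118/0.67882.
n = 1.893 × 0.67882/0.32118 = 4.00 ≈ 4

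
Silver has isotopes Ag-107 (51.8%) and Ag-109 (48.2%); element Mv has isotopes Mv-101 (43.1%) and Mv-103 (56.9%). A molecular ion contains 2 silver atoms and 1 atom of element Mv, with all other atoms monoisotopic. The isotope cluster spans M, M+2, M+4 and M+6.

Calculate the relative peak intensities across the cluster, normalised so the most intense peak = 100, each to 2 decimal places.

30.10 : 95.74 : 100.00 : 34.40

Silver pattern (n=2): 0.268324 : 0.499352 : 0.232324
Element Mv pattern (n=1): 0.4310 : 0.5690
Convolve the two distributions (both contribute in 2-u steps):
  M: 0.268324×0.4310 = 0.115648
  M+2: 0.268324×0.5690 + 0.499352×0.4310 = 0.367897
  M+4: 0.499352×0.5690 + 0.232324×0.4310 = 0.384263
  M+6: 0.232324×0.5690 = 0.132192
Scale to base peak (0.384263) = 100: 30.10 : 95.74 : 100.00 : 34.40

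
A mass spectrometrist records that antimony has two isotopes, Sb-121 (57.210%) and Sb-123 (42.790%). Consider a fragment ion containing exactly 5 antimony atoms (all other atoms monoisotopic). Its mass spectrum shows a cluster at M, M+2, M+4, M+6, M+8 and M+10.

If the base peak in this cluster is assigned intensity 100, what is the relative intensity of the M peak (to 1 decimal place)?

(0.57210 + 0.42790)^5 gives M 0.0613, M+2 0.2292, M+4 0.3428, M+6 0.2564, M+8 0.0959, M+10 0.0143; the largest is M+4.
P(M+4) = C(5,2) × 0.57210^3 × 0.42790^2 = 10 × 0.18724742 × 0.18309841 = 0.342847 (base)
P(M) = C(5,0) × 0.57210^5 × 0.42790^0 = 1 × 0.06128578 × 1.0000 = 0.061286
Relative intensity = 0.061286 / 0.342847 × 100 = 17.9

17.9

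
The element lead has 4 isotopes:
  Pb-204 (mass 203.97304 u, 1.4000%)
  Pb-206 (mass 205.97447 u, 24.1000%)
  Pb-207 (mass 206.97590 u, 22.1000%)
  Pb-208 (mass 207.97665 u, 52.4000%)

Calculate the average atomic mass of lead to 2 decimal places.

207.22 u

Ar = Σ fᵢ·mᵢ = 0.014000 × 203.97304 + 0.241000 × 205.97447 + 0.221000 × 206.97590 + 0.524000 × 207.97665
= 2.855623 + 49.639847 + 45.741674 + 108.979765 = 207.216909 u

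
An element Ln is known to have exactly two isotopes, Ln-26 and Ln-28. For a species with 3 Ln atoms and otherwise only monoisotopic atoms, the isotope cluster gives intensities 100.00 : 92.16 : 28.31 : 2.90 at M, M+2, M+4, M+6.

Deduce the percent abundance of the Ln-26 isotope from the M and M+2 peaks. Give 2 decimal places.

If p is the fraction of Ln that is Ln-26, then I(M+2)/I(M) = [C(3,1)·p^2·(1−p)] / p^3 = 3·(1−p)/p = 92.16/100.00 = 0.9216
(1−p)/p = 0.9216/3 = 0.3072  ⇒  p = 1/(1 + 0.3072) = 0.7650
Ln-26: 76.50%, Ln-28: 23.50%.

76.50%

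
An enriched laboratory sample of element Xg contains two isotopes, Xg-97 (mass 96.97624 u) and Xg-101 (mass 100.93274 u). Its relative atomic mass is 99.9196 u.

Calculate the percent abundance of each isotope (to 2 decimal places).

With x = fraction of Xg-97 (so Xg-101 is 1 − x):
96.97624·x + 100.93274·(1 − x) = 99.9196
(96.97624 − 100.93274)·x = 99.9196 − 100.93274
x = -1.01314 / -3.95650 = 0.25607 → 25.61% Xg-97, 74.39% Xg-101.

Xg-97: 25.61%, Xg-101: 74.39%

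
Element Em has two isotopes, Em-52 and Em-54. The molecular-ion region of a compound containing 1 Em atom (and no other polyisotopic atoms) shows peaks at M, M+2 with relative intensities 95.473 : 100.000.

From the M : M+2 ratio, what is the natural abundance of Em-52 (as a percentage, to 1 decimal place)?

Let p = fractional abundance of Em-52. I(M+2)/I(M) = [C(1,1)·p^0·(1−p)] / p^1 = 1·(1−p)/p = 100.000/95.473 = 1.0474
(1−p)/p = 1.0474/1 = 1.0474  ⇒  p = 1/(1 + 1.0474) = 0.4884
Em-52: 48.8%, Em-54: 51.2%.

48.8%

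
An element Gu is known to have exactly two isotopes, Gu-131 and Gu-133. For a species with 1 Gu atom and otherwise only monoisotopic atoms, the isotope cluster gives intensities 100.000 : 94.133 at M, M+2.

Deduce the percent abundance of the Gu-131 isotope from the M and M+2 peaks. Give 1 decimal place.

Let p = fractional abundance of Gu-131. I(M+2)/I(M) = [C(1,1)·p^0·(1−p)] / p^1 = 1·(1−p)/p = 94.133/100.000 = 0.9413
(1−p)/p = 0.9413/1 = 0.9413  ⇒  p = 1/(1 + 0.9413) = 0.5151
Gu-131: 51.5%, Gu-133: 48.5%.

51.5%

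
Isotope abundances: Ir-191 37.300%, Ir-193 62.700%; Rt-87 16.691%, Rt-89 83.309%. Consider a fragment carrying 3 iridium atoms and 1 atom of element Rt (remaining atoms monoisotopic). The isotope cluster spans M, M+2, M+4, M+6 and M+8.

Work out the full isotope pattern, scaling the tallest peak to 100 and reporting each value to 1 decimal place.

2.1 : 21.3 : 71.5 : 100.0 : 50.4

Iridium pattern (n=3): 0.05189512 : 0.26170165 : 0.43991135 : 0.24649188
Element Rt pattern (n=1): 0.16691 : 0.83309
Convolve the two distributions (both contribute in 2-u steps):
  M: 0.05189512×0.16691 = 0.008662
  M+2: 0.05189512×0.83309 + 0.26170165×0.16691 = 0.086914
  M+4: 0.26170165×0.83309 + 0.43991135×0.16691 = 0.291447
  M+6: 0.43991135×0.83309 + 0.24649188×0.16691 = 0.407628
  M+8: 0.24649188×0.83309 = 0.205350
Scale to base peak (0.407628) = 100: 2.1 : 21.3 : 71.5 : 100.0 : 50.4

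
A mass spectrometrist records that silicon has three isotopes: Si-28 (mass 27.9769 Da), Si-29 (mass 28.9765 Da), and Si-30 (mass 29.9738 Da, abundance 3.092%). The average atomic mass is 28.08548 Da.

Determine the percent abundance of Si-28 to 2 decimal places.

The remaining 96.908% is split between Si-28 (fraction x) and Si-29 (fraction 0.96908 − x).
Substituting: 27.9769x + 28.9765(0.96908 − x) = 27.158690104
(27.9769 − 28.9765)x = -0.921856516  ⇒  x = 0.92223, y = 0.04685
Si-28: 92.22%, Si-29: 4.69%.

92.22%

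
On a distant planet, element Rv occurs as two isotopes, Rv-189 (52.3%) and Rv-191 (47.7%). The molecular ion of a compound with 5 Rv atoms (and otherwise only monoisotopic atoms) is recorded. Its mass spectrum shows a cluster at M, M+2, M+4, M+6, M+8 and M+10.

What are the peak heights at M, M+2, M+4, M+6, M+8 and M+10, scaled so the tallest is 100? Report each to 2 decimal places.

Each Rv atom is independently Rv-189 (p = 0.523) or Rv-191 (q = 0.477); the cluster is the binomial expansion (p + q)^5.
P(M) = 0.523^5 = 0.039130
P(M+2) = 5 × 0.523^4 × 0.477^1 = 0.178441
P(M+4) = 10 × 0.523^3 × 0.477^2 = 0.325493
P(M+6) = 10 × 0.523^2 × 0.477^3 = 0.296865
P(M+8) = 5 × 0.523^1 × 0.477^4 = 0.135377
P(M+10) = 0.477^5 = 0.024694
The M+4 peak is largest (0.325493); scaling to 100 gives 12.02 : 54.82 : 100.00 : 91.20 : 41.59 : 7.59.

12.02 : 54.82 : 100.00 : 91.20 : 41.59 : 7.59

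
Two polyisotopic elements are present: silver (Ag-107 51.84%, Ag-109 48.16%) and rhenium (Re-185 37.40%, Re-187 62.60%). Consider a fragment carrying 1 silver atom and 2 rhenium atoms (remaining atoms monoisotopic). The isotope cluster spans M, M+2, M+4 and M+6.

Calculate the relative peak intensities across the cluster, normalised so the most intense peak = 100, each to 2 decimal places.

Silver pattern (n=1): 0.5184 : 0.4816
Rhenium pattern (n=2): 0.139876 : 0.468248 : 0.391876
Convolve the two distributions (both contribute in 2-u steps):
  M: 0.5184×0.139876 = 0.072512
  M+2: 0.5184×0.468248 + 0.4816×0.139876 = 0.310104
  M+4: 0.5184×0.391876 + 0.4816×0.468248 = 0.428657
  M+6: 0.4816×0.391876 = 0.188727
Scale to base peak (0.428657) = 100: 16.92 : 72.34 : 100.00 : 44.03

16.92 : 72.34 : 100.00 : 44.03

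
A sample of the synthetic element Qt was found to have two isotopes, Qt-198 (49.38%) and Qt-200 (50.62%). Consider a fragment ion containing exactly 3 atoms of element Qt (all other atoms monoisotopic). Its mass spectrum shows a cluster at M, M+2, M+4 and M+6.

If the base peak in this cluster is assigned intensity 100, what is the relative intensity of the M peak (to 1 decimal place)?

31.7

Term probabilities: M 0.1204, M+2 0.3703, M+4 0.3796, M+6 0.1297. Base peak = M+4.
P(M+4) = C(3,2) × 0.4938^1 × 0.5062^2 = 3 × 0.4938 × 0.25623844 = 0.379592 (base)
P(M) = C(3,0) × 0.4938^3 × 0.5062^0 = 1 × 0.12040742 × 1.0000 = 0.120407
Relative intensity = 0.120407 / 0.379592 × 100 = 31.7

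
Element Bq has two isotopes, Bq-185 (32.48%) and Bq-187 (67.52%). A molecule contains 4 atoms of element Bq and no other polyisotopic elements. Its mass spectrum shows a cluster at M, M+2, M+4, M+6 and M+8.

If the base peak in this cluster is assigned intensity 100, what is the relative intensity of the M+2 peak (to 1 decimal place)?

23.1

Term probabilities: M 0.0111, M+2 0.0925, M+4 0.2886, M+6 0.3999, M+8 0.2078. Base peak = M+6.
P(M+6) = C(4,3) × 0.3248^1 × 0.6752^3 = 4 × 0.3248 × 0.30782033 = 0.399920 (base)
P(M+2) = C(4,1) × 0.3248^3 × 0.6752^1 = 4 × 0.03426479 × 0.6752 = 0.092542
Relative intensity = 0.092542 / 0.399920 × 100 = 23.1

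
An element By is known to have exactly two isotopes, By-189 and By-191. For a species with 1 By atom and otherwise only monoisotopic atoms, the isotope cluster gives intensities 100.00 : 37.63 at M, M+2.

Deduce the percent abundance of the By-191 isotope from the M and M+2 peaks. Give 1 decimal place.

Let p = fractional abundance of By-189. I(M+2)/I(M) = [C(1,1)·p^0·(1−p)] / p^1 = 1·(1−p)/p = 37.63/100.00 = 0.3763
(1−p)/p = 0.3763/1 = 0.3763  ⇒  p = 1/(1 + 0.3763) = 0.7266
By-189: 72.7%, By-191: 27.3%.

27.3%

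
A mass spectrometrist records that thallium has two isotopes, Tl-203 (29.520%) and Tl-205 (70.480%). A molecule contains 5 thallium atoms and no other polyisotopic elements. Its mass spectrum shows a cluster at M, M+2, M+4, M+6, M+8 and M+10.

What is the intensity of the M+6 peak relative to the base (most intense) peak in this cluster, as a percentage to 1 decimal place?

Binomial terms of (0.29520 + 0.70480)^5: M 0.0022, M+2 0.0268, M+4 0.1278, M+6 0.3051, M+8 0.3642, M+10 0.1739 → M+8 is the base peak.
P(M+8) = C(5,4) × 0.29520^1 × 0.70480^4 = 5 × 0.2952 × 0.24675365 = 0.364208 (base)
P(M+6) = C(5,3) × 0.29520^2 × 0.70480^3 = 10 × 0.08714304 × 0.35010449 = 0.305092
Relative intensity = 0.305092 / 0.364208 × 100 = 83.8

83.8%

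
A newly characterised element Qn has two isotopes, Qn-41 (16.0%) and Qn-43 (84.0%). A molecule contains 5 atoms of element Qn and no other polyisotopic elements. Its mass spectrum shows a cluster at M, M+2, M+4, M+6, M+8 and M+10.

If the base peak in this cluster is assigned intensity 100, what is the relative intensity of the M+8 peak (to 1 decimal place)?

(0.160 + 0.840)^5 gives M 0.0001, M+2 0.0028, M+4 0.0289, M+6 0.1517, M+8 0.3983, M+10 0.4182; the largest is M+10.
P(M+10) = C(5,5) × 0.160^0 × 0.840^5 = 1 × 1.0000 × 0.41821194 = 0.418212 (base)
P(M+8) = C(5,4) × 0.160^1 × 0.840^4 = 5 × 0.1600 × 0.49787136 = 0.398297
Relative intensity = 0.398297 / 0.418212 × 100 = 95.2

95.2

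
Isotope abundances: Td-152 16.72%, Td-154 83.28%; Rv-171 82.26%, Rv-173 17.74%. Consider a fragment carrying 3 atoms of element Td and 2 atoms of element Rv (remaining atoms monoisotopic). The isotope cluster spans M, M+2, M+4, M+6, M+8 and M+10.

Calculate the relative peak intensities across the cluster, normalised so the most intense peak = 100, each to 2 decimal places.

Element Td pattern (n=3): 0.00467422 : 0.06984487 : 0.34788761 : 0.5775933
Element Rv pattern (n=2): 0.67667076 : 0.29185848 : 0.03147076
Convolve the two distributions (both contribute in 2-u steps):
  M: 0.00467422×0.67667076 = 0.003163
  M+2: 0.00467422×0.29185848 + 0.06984487×0.67667076 = 0.048626
  M+4: 0.00467422×0.03147076 + 0.06984487×0.29185848 + 0.34788761×0.67667076 = 0.255937
  M+6: 0.06984487×0.03147076 + 0.34788761×0.29185848 + 0.5775933×0.67667076 = 0.494573
  M+8: 0.34788761×0.03147076 + 0.5775933×0.29185848 = 0.179524
  M+10: 0.5775933×0.03147076 = 0.018177
Scale to base peak (0.494573) = 100: 0.64 : 9.83 : 51.75 : 100.00 : 36.30 : 3.68

0.64 : 9.83 : 51.75 : 100.00 : 36.30 : 3.68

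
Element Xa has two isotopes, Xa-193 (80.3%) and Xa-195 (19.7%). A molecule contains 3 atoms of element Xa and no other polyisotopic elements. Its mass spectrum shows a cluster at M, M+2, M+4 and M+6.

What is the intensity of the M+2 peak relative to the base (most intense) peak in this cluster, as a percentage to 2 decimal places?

73.60%

Term probabilities: M 0.5178, M+2 0.3811, M+4 0.0935, M+6 0.0076. Base peak = M.
P(M) = C(3,0) × 0.803^3 × 0.197^0 = 1 × 0.51778163 × 1.0000 = 0.517782 (base)
P(M+2) = C(3,1) × 0.803^2 × 0.197^1 = 3 × 0.644809 × 0.1970 = 0.381082
Relative intensity = 0.381082 / 0.517782 × 100 = 73.60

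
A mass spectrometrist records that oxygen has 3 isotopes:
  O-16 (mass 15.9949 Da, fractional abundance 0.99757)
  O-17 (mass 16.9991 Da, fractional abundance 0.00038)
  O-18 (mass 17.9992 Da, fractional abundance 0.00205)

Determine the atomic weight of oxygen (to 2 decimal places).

16.00 Da

Average mass = Σ (abundance × isotope mass) = 0.99757 × 15.9949 + 0.00038 × 16.9991 + 0.00205 × 17.9992
= 15.95603 + 0.00646 + 0.03690 = 15.99939 Da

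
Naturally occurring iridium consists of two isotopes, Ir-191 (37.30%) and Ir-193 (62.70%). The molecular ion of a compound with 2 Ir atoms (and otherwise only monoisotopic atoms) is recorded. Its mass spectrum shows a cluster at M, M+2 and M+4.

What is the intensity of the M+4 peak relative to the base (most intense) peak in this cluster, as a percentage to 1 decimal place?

Term probabilities: M 0.1391, M+2 0.4677, M+4 0.3931. Base peak = M+2.
P(M+2) = C(2,1) × 0.3730^1 × 0.6270^1 = 2 × 0.3730 × 0.6270 = 0.467742 (base)
P(M+4) = C(2,2) × 0.3730^0 × 0.6270^2 = 1 × 1.0000 × 0.393129 = 0.393129
Relative intensity = 0.393129 / 0.467742 × 100 = 84.0

84.0%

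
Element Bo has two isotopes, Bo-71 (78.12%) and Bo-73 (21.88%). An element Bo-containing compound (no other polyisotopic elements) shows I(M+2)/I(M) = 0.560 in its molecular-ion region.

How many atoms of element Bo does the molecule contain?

For n independent Bo atoms, I(M+2)/I(M) = n · (abundance Bo-73) / (abundance Bo-71) = n · 0.2188/0.7812.
n = 0.560 × 0.7812/0.2188 = 2.00 ≈ 2

2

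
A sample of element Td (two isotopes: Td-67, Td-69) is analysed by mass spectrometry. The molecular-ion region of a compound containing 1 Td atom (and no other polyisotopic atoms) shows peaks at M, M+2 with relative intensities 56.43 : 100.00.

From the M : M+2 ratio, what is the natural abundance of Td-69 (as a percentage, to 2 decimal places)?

63.93%

If p is the fraction of Td that is Td-67, then I(M+2)/I(M) = [C(1,1)·p^0·(1−p)] / p^1 = 1·(1−p)/p = 100.00/56.43 = 1.7721
(1−p)/p = 1.7721/1 = 1.7721  ⇒  p = 1/(1 + 1.7721) = 0.3607
Td-67: 36.07%, Td-69: 63.93%.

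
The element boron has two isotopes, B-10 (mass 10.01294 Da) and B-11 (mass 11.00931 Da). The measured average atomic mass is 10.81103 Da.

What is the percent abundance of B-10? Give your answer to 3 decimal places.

Writing the weighted mean with unknown fraction x of B-10:
10.01294·x + 11.00931·(1 − x) = 10.81103
(10.01294 − 11.00931)·x = 10.81103 − 11.00931
x = -0.19828 / -0.99637 = 0.19900 → 19.900% B-10, 80.100% B-11.

19.900%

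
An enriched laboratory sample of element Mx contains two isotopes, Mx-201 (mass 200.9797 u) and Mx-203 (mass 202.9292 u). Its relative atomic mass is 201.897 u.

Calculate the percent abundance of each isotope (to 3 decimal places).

With x = fraction of Mx-201 (so Mx-203 is 1 − x):
200.9797·x + 202.9292·(1 − x) = 201.897
(200.9797 − 202.9292)·x = 201.897 − 202.9292
x = -1.0322 / -1.9495 = 0.52947 → 52.947% Mx-201, 47.053% Mx-203.

Mx-201: 52.947%, Mx-203: 47.053%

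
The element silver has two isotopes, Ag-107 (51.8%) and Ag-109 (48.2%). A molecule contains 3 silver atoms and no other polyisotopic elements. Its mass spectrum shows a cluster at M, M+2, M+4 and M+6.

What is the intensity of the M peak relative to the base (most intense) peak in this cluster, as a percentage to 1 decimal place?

Term probabilities: M 0.1390, M+2 0.3880, M+4 0.3610, M+6 0.1120. Base peak = M+2.
P(M+2) = C(3,1) × 0.518^2 × 0.482^1 = 3 × 0.268324 × 0.4820 = 0.387997 (base)
P(M) = C(3,0) × 0.518^3 × 0.482^0 = 1 × 0.13899183 × 1.0000 = 0.138992
Relative intensity = 0.138992 / 0.387997 × 100 = 35.8

35.8%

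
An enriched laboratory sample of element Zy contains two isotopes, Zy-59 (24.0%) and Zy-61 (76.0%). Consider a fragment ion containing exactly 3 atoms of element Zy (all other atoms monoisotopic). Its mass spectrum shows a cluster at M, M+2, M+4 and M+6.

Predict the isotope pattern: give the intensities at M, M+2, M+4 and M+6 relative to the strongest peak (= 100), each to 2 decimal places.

3.15 : 29.92 : 94.74 : 100.00

Expanding (0.240 + 0.760)^3:
P(M) = 0.240^3 = 0.013824
P(M+2) = 3 × 0.240^2 × 0.760^1 = 0.131328
P(M+4) = 3 × 0.240^1 × 0.760^2 = 0.415872
P(M+6) = 0.760^3 = 0.438976
The M+6 peak is largest (0.438976); scaling to 100 gives 3.15 : 29.92 : 94.74 : 100.00.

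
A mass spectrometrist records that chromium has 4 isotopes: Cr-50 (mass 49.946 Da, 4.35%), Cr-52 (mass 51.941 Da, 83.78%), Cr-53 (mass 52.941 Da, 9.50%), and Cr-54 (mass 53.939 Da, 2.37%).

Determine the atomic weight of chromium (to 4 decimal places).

Weight each isotope mass by its fractional abundance: 0.0435 × 49.946 + 0.8378 × 51.941 + 0.0950 × 52.941 + 0.0237 × 53.939
= 2.17265 + 43.51617 + 5.02940 + 1.27835 = 51.99657 Da

51.9966 Da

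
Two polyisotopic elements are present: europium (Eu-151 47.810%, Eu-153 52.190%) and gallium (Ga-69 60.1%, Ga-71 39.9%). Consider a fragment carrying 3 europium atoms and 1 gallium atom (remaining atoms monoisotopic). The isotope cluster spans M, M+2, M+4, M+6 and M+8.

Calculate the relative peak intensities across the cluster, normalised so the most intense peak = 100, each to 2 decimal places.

Europium pattern (n=3): 0.10928391 : 0.3578871 : 0.39067407 : 0.14215492
Gallium pattern (n=1): 0.6010 : 0.3990
Convolve the two distributions (both contribute in 2-u steps):
  M: 0.10928391×0.6010 = 0.065680
  M+2: 0.10928391×0.3990 + 0.3578871×0.6010 = 0.258694
  M+4: 0.3578871×0.3990 + 0.39067407×0.6010 = 0.377592
  M+6: 0.39067407×0.3990 + 0.14215492×0.6010 = 0.241314
  M+8: 0.14215492×0.3990 = 0.056720
Scale to base peak (0.377592) = 100: 17.39 : 68.51 : 100.00 : 63.91 : 15.02

17.39 : 68.51 : 100.00 : 63.91 : 15.02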